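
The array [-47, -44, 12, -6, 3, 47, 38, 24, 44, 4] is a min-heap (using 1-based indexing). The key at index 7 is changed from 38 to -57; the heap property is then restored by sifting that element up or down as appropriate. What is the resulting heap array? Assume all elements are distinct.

[-57, -44, -47, -6, 3, 47, 12, 24, 44, 4]

set index 7 from 38 to -57 → [-47, -44, 12, -6, 3, 47, -57, 24, 44, 4]
-57 < parent 12 at index 3, swap → [-47, -44, -57, -6, 3, 47, 12, 24, 44, 4]
-57 < parent -47 at index 1, swap → [-57, -44, -47, -6, 3, 47, 12, 24, 44, 4]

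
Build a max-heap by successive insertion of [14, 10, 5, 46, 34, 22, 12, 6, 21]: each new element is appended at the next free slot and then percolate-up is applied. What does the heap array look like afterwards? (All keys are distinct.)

[46, 34, 22, 21, 14, 5, 12, 6, 10]

Insert 14:
  append 14 at index 0 → [14] (no swap needed)
Insert 10:
  append 10 at index 1 → [14, 10] (no swap needed)
Insert 5:
  append 5 at index 2 → [14, 10, 5] (no swap needed)
Insert 46:
  append 46 at index 3 → [14, 10, 5, 46]
  46 > parent 10 at index 1, swap → [14, 46, 5, 10]
  46 > parent 14 at index 0, swap → [46, 14, 5, 10]
Insert 34:
  append 34 at index 4 → [46, 14, 5, 10, 34]
  34 > parent 14 at index 1, swap → [46, 34, 5, 10, 14]
Insert 22:
  append 22 at index 5 → [46, 34, 5, 10, 14, 22]
  22 > parent 5 at index 2, swap → [46, 34, 22, 10, 14, 5]
Insert 12:
  append 12 at index 6 → [46, 34, 22, 10, 14, 5, 12] (no swap needed)
Insert 6:
  append 6 at index 7 → [46, 34, 22, 10, 14, 5, 12, 6] (no swap needed)
Insert 21:
  append 21 at index 8 → [46, 34, 22, 10, 14, 5, 12, 6, 21]
  21 > parent 10 at index 3, swap → [46, 34, 22, 21, 14, 5, 12, 6, 10]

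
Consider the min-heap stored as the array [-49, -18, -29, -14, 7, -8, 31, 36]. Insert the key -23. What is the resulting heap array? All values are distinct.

append -23 at index 8 → [-49, -18, -29, -14, 7, -8, 31, 36, -23]
-23 < parent -14 at index 3, swap → [-49, -18, -29, -23, 7, -8, 31, 36, -14]
-23 < parent -18 at index 1, swap → [-49, -23, -29, -18, 7, -8, 31, 36, -14]

[-49, -23, -29, -18, 7, -8, 31, 36, -14]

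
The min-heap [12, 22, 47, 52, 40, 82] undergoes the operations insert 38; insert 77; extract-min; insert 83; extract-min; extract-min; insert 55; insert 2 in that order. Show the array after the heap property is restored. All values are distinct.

insert 38:
  append 38 at index 6 → [12, 22, 47, 52, 40, 82, 38]
  38 < parent 47 at index 2, swap → [12, 22, 38, 52, 40, 82, 47]
insert 77:
  append 77 at index 7 → [12, 22, 38, 52, 40, 82, 47, 77] (no swap needed)
extract-min → returns 12:
  remove root 12; move last element 77 to root → [77, 22, 38, 52, 40, 82, 47]
  77 vs smaller child 22 at index 1, swap → [22, 77, 38, 52, 40, 82, 47]
  77 vs smaller child 40 at index 4, swap → [22, 40, 38, 52, 77, 82, 47]
insert 83:
  append 83 at index 7 → [22, 40, 38, 52, 77, 82, 47, 83] (no swap needed)
extract-min → returns 22:
  remove root 22; move last element 83 to root → [83, 40, 38, 52, 77, 82, 47]
  83 vs smaller child 38 at index 2, swap → [38, 40, 83, 52, 77, 82, 47]
  83 vs smaller child 47 at index 6, swap → [38, 40, 47, 52, 77, 82, 83]
extract-min → returns 38:
  remove root 38; move last element 83 to root → [83, 40, 47, 52, 77, 82]
  83 vs smaller child 40 at index 1, swap → [40, 83, 47, 52, 77, 82]
  83 vs smaller child 52 at index 3, swap → [40, 52, 47, 83, 77, 82]
insert 55:
  append 55 at index 6 → [40, 52, 47, 83, 77, 82, 55] (no swap needed)
insert 2:
  append 2 at index 7 → [40, 52, 47, 83, 77, 82, 55, 2]
  2 < parent 83 at index 3, swap → [40, 52, 47, 2, 77, 82, 55, 83]
  2 < parent 52 at index 1, swap → [40, 2, 47, 52, 77, 82, 55, 83]
  2 < parent 40 at index 0, swap → [2, 40, 47, 52, 77, 82, 55, 83]

[2, 40, 47, 52, 77, 82, 55, 83]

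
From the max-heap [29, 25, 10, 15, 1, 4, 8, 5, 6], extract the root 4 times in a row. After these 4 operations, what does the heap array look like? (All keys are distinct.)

extract-max #1 returns 29:
  remove root 29; move last element 6 to root → [6, 25, 10, 15, 1, 4, 8, 5]
  6 vs larger child 25 at index 1, swap → [25, 6, 10, 15, 1, 4, 8, 5]
  6 vs larger child 15 at index 3, swap → [25, 15, 10, 6, 1, 4, 8, 5]
extract-max #2 returns 25:
  remove root 25; move last element 5 to root → [5, 15, 10, 6, 1, 4, 8]
  5 vs larger child 15 at index 1, swap → [15, 5, 10, 6, 1, 4, 8]
  5 vs larger child 6 at index 3, swap → [15, 6, 10, 5, 1, 4, 8]
extract-max #3 returns 15:
  remove root 15; move last element 8 to root → [8, 6, 10, 5, 1, 4]
  8 vs larger child 10 at index 2, swap → [10, 6, 8, 5, 1, 4]
extract-max #4 returns 10:
  remove root 10; move last element 4 to root → [4, 6, 8, 5, 1]
  4 vs larger child 8 at index 2, swap → [8, 6, 4, 5, 1]

[8, 6, 4, 5, 1]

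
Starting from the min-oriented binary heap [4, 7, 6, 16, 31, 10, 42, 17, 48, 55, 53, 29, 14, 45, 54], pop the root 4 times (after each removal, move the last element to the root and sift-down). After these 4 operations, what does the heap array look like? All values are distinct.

[14, 16, 29, 17, 31, 54, 42, 45, 48, 55, 53]

extract-min #1 returns 4:
  remove root 4; move last element 54 to root → [54, 7, 6, 16, 31, 10, 42, 17, 48, 55, 53, 29, 14, 45]
  54 vs smaller child 6 at index 2, swap → [6, 7, 54, 16, 31, 10, 42, 17, 48, 55, 53, 29, 14, 45]
  54 vs smaller child 10 at index 5, swap → [6, 7, 10, 16, 31, 54, 42, 17, 48, 55, 53, 29, 14, 45]
  54 vs smaller child 14 at index 12, swap → [6, 7, 10, 16, 31, 14, 42, 17, 48, 55, 53, 29, 54, 45]
extract-min #2 returns 6:
  remove root 6; move last element 45 to root → [45, 7, 10, 16, 31, 14, 42, 17, 48, 55, 53, 29, 54]
  45 vs smaller child 7 at index 1, swap → [7, 45, 10, 16, 31, 14, 42, 17, 48, 55, 53, 29, 54]
  45 vs smaller child 16 at index 3, swap → [7, 16, 10, 45, 31, 14, 42, 17, 48, 55, 53, 29, 54]
  45 vs smaller child 17 at index 7, swap → [7, 16, 10, 17, 31, 14, 42, 45, 48, 55, 53, 29, 54]
extract-min #3 returns 7:
  remove root 7; move last element 54 to root → [54, 16, 10, 17, 31, 14, 42, 45, 48, 55, 53, 29]
  54 vs smaller child 10 at index 2, swap → [10, 16, 54, 17, 31, 14, 42, 45, 48, 55, 53, 29]
  54 vs smaller child 14 at index 5, swap → [10, 16, 14, 17, 31, 54, 42, 45, 48, 55, 53, 29]
  54 vs only child 29 at index 11, swap → [10, 16, 14, 17, 31, 29, 42, 45, 48, 55, 53, 54]
extract-min #4 returns 10:
  remove root 10; move last element 54 to root → [54, 16, 14, 17, 31, 29, 42, 45, 48, 55, 53]
  54 vs smaller child 14 at index 2, swap → [14, 16, 54, 17, 31, 29, 42, 45, 48, 55, 53]
  54 vs smaller child 29 at index 5, swap → [14, 16, 29, 17, 31, 54, 42, 45, 48, 55, 53]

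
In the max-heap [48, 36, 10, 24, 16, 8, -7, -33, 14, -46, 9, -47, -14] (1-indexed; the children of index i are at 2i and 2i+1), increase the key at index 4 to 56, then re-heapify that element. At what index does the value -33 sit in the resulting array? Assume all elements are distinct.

8

set index 4 from 24 to 56 → [48, 36, 10, 56, 16, 8, -7, -33, 14, -46, 9, -47, -14]
56 > parent 36 at index 2, swap → [48, 56, 10, 36, 16, 8, -7, -33, 14, -46, 9, -47, -14]
56 > parent 48 at index 1, swap → [56, 48, 10, 36, 16, 8, -7, -33, 14, -46, 9, -47, -14]
resulting array: [56, 48, 10, 36, 16, 8, -7, -33, 14, -46, 9, -47, -14]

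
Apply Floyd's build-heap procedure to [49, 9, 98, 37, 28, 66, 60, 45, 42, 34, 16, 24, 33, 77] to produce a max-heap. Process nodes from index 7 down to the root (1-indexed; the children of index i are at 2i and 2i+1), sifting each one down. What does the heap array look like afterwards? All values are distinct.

[98, 45, 77, 42, 34, 66, 60, 37, 9, 28, 16, 24, 33, 49]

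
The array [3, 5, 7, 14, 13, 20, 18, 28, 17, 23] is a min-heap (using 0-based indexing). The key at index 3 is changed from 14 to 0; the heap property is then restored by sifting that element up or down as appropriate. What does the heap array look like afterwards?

set index 3 from 14 to 0 → [3, 5, 7, 0, 13, 20, 18, 28, 17, 23]
0 < parent 5 at index 1, swap → [3, 0, 7, 5, 13, 20, 18, 28, 17, 23]
0 < parent 3 at index 0, swap → [0, 3, 7, 5, 13, 20, 18, 28, 17, 23]

[0, 3, 7, 5, 13, 20, 18, 28, 17, 23]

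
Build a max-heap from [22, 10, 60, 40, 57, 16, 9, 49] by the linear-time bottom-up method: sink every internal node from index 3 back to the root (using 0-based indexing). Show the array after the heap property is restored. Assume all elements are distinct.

[60, 57, 22, 49, 10, 16, 9, 40]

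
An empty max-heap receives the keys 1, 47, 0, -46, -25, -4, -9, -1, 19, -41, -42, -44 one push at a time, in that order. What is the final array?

Insert 1:
  append 1 at index 0 → [1] (no swap needed)
Insert 47:
  append 47 at index 1 → [1, 47]
  47 > parent 1 at index 0, swap → [47, 1]
Insert 0:
  append 0 at index 2 → [47, 1, 0] (no swap needed)
Insert -46:
  append -46 at index 3 → [47, 1, 0, -46] (no swap needed)
Insert -25:
  append -25 at index 4 → [47, 1, 0, -46, -25] (no swap needed)
Insert -4:
  append -4 at index 5 → [47, 1, 0, -46, -25, -4] (no swap needed)
Insert -9:
  append -9 at index 6 → [47, 1, 0, -46, -25, -4, -9] (no swap needed)
Insert -1:
  append -1 at index 7 → [47, 1, 0, -46, -25, -4, -9, -1]
  -1 > parent -46 at index 3, swap → [47, 1, 0, -1, -25, -4, -9, -46]
Insert 19:
  append 19 at index 8 → [47, 1, 0, -1, -25, -4, -9, -46, 19]
  19 > parent -1 at index 3, swap → [47, 1, 0, 19, -25, -4, -9, -46, -1]
  19 > parent 1 at index 1, swap → [47, 19, 0, 1, -25, -4, -9, -46, -1]
Insert -41:
  append -41 at index 9 → [47, 19, 0, 1, -25, -4, -9, -46, -1, -41] (no swap needed)
Insert -42:
  append -42 at index 10 → [47, 19, 0, 1, -25, -4, -9, -46, -1, -41, -42] (no swap needed)
Insert -44:
  append -44 at index 11 → [47, 19, 0, 1, -25, -4, -9, -46, -1, -41, -42, -44] (no swap needed)

[47, 19, 0, 1, -25, -4, -9, -46, -1, -41, -42, -44]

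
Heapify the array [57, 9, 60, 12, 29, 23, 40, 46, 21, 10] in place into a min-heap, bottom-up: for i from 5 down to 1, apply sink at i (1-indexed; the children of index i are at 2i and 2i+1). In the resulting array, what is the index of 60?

6

sift down from index 5:
  29 vs only child 10 at index 10, swap → [57, 9, 60, 12, 10, 23, 40, 46, 21, 29]
sift down from index 4: already satisfies heap property
sift down from index 3:
  60 vs smaller child 23 at index 6, swap → [57, 9, 23, 12, 10, 60, 40, 46, 21, 29]
sift down from index 2: already satisfies heap property
sift down from index 1:
  57 vs smaller child 9 at index 2, swap → [9, 57, 23, 12, 10, 60, 40, 46, 21, 29]
  57 vs smaller child 10 at index 5, swap → [9, 10, 23, 12, 57, 60, 40, 46, 21, 29]
  57 vs only child 29 at index 10, swap → [9, 10, 23, 12, 29, 60, 40, 46, 21, 57]
resulting array: [9, 10, 23, 12, 29, 60, 40, 46, 21, 57]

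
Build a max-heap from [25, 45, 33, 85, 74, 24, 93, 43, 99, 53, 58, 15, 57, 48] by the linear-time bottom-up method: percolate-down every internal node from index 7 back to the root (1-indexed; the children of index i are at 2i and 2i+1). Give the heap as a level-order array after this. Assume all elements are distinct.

sift down from index 7: already satisfies heap property
sift down from index 6:
  24 vs larger child 57 at index 13, swap → [25, 45, 33, 85, 74, 57, 93, 43, 99, 53, 58, 15, 24, 48]
sift down from index 5: already satisfies heap property
sift down from index 4:
  85 vs larger child 99 at index 9, swap → [25, 45, 33, 99, 74, 57, 93, 43, 85, 53, 58, 15, 24, 48]
sift down from index 3:
  33 vs larger child 93 at index 7, swap → [25, 45, 93, 99, 74, 57, 33, 43, 85, 53, 58, 15, 24, 48]
  33 vs only child 48 at index 14, swap → [25, 45, 93, 99, 74, 57, 48, 43, 85, 53, 58, 15, 24, 33]
sift down from index 2:
  45 vs larger child 99 at index 4, swap → [25, 99, 93, 45, 74, 57, 48, 43, 85, 53, 58, 15, 24, 33]
  45 vs larger child 85 at index 9, swap → [25, 99, 93, 85, 74, 57, 48, 43, 45, 53, 58, 15, 24, 33]
sift down from index 1:
  25 vs larger child 99 at index 2, swap → [99, 25, 93, 85, 74, 57, 48, 43, 45, 53, 58, 15, 24, 33]
  25 vs larger child 85 at index 4, swap → [99, 85, 93, 25, 74, 57, 48, 43, 45, 53, 58, 15, 24, 33]
  25 vs larger child 45 at index 9, swap → [99, 85, 93, 45, 74, 57, 48, 43, 25, 53, 58, 15, 24, 33]

[99, 85, 93, 45, 74, 57, 48, 43, 25, 53, 58, 15, 24, 33]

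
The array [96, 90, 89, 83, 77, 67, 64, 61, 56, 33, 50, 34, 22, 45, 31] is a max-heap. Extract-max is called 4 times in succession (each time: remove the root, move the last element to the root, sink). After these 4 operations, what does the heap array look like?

[77, 61, 67, 56, 50, 45, 64, 31, 34, 33, 22]

extract-max #1 returns 96:
  remove root 96; move last element 31 to root → [31, 90, 89, 83, 77, 67, 64, 61, 56, 33, 50, 34, 22, 45]
  31 vs larger child 90 at index 1, swap → [90, 31, 89, 83, 77, 67, 64, 61, 56, 33, 50, 34, 22, 45]
  31 vs larger child 83 at index 3, swap → [90, 83, 89, 31, 77, 67, 64, 61, 56, 33, 50, 34, 22, 45]
  31 vs larger child 61 at index 7, swap → [90, 83, 89, 61, 77, 67, 64, 31, 56, 33, 50, 34, 22, 45]
extract-max #2 returns 90:
  remove root 90; move last element 45 to root → [45, 83, 89, 61, 77, 67, 64, 31, 56, 33, 50, 34, 22]
  45 vs larger child 89 at index 2, swap → [89, 83, 45, 61, 77, 67, 64, 31, 56, 33, 50, 34, 22]
  45 vs larger child 67 at index 5, swap → [89, 83, 67, 61, 77, 45, 64, 31, 56, 33, 50, 34, 22]
extract-max #3 returns 89:
  remove root 89; move last element 22 to root → [22, 83, 67, 61, 77, 45, 64, 31, 56, 33, 50, 34]
  22 vs larger child 83 at index 1, swap → [83, 22, 67, 61, 77, 45, 64, 31, 56, 33, 50, 34]
  22 vs larger child 77 at index 4, swap → [83, 77, 67, 61, 22, 45, 64, 31, 56, 33, 50, 34]
  22 vs larger child 50 at index 10, swap → [83, 77, 67, 61, 50, 45, 64, 31, 56, 33, 22, 34]
extract-max #4 returns 83:
  remove root 83; move last element 34 to root → [34, 77, 67, 61, 50, 45, 64, 31, 56, 33, 22]
  34 vs larger child 77 at index 1, swap → [77, 34, 67, 61, 50, 45, 64, 31, 56, 33, 22]
  34 vs larger child 61 at index 3, swap → [77, 61, 67, 34, 50, 45, 64, 31, 56, 33, 22]
  34 vs larger child 56 at index 8, swap → [77, 61, 67, 56, 50, 45, 64, 31, 34, 33, 22]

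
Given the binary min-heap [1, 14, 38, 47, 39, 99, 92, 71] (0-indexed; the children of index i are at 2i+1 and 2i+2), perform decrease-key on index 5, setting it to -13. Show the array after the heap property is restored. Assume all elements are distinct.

set index 5 from 99 to -13 → [1, 14, 38, 47, 39, -13, 92, 71]
-13 < parent 38 at index 2, swap → [1, 14, -13, 47, 39, 38, 92, 71]
-13 < parent 1 at index 0, swap → [-13, 14, 1, 47, 39, 38, 92, 71]

[-13, 14, 1, 47, 39, 38, 92, 71]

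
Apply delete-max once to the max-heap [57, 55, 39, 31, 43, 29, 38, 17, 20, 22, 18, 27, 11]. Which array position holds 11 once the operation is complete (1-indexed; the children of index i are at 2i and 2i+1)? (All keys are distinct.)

remove root 57; move last element 11 to root → [11, 55, 39, 31, 43, 29, 38, 17, 20, 22, 18, 27]
11 vs larger child 55 at index 2, swap → [55, 11, 39, 31, 43, 29, 38, 17, 20, 22, 18, 27]
11 vs larger child 43 at index 5, swap → [55, 43, 39, 31, 11, 29, 38, 17, 20, 22, 18, 27]
11 vs larger child 22 at index 10, swap → [55, 43, 39, 31, 22, 29, 38, 17, 20, 11, 18, 27]
resulting array: [55, 43, 39, 31, 22, 29, 38, 17, 20, 11, 18, 27]

10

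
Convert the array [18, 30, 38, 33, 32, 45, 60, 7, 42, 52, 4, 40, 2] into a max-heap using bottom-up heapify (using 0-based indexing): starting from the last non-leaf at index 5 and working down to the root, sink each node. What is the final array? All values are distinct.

[60, 52, 45, 42, 32, 40, 38, 7, 33, 30, 4, 18, 2]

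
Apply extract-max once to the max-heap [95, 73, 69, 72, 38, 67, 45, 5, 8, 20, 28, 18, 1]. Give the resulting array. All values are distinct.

remove root 95; move last element 1 to root → [1, 73, 69, 72, 38, 67, 45, 5, 8, 20, 28, 18]
1 vs larger child 73 at index 1, swap → [73, 1, 69, 72, 38, 67, 45, 5, 8, 20, 28, 18]
1 vs larger child 72 at index 3, swap → [73, 72, 69, 1, 38, 67, 45, 5, 8, 20, 28, 18]
1 vs larger child 8 at index 8, swap → [73, 72, 69, 8, 38, 67, 45, 5, 1, 20, 28, 18]

[73, 72, 69, 8, 38, 67, 45, 5, 1, 20, 28, 18]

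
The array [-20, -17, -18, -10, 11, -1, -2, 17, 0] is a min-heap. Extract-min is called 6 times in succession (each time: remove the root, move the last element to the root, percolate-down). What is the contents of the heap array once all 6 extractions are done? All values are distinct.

[0, 17, 11]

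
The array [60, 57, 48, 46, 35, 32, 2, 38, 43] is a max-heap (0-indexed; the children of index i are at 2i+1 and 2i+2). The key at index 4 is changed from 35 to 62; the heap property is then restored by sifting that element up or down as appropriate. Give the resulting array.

set index 4 from 35 to 62 → [60, 57, 48, 46, 62, 32, 2, 38, 43]
62 > parent 57 at index 1, swap → [60, 62, 48, 46, 57, 32, 2, 38, 43]
62 > parent 60 at index 0, swap → [62, 60, 48, 46, 57, 32, 2, 38, 43]

[62, 60, 48, 46, 57, 32, 2, 38, 43]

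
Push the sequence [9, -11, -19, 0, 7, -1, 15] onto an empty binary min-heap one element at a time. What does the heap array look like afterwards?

Insert 9:
  append 9 at index 0 → [9] (no swap needed)
Insert -11:
  append -11 at index 1 → [9, -11]
  -11 < parent 9 at index 0, swap → [-11, 9]
Insert -19:
  append -19 at index 2 → [-11, 9, -19]
  -19 < parent -11 at index 0, swap → [-19, 9, -11]
Insert 0:
  append 0 at index 3 → [-19, 9, -11, 0]
  0 < parent 9 at index 1, swap → [-19, 0, -11, 9]
Insert 7:
  append 7 at index 4 → [-19, 0, -11, 9, 7] (no swap needed)
Insert -1:
  append -1 at index 5 → [-19, 0, -11, 9, 7, -1] (no swap needed)
Insert 15:
  append 15 at index 6 → [-19, 0, -11, 9, 7, -1, 15] (no swap needed)

[-19, 0, -11, 9, 7, -1, 15]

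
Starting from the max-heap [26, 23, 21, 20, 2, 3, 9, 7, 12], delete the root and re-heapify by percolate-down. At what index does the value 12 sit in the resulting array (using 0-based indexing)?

remove root 26; move last element 12 to root → [12, 23, 21, 20, 2, 3, 9, 7]
12 vs larger child 23 at index 1, swap → [23, 12, 21, 20, 2, 3, 9, 7]
12 vs larger child 20 at index 3, swap → [23, 20, 21, 12, 2, 3, 9, 7]
resulting array: [23, 20, 21, 12, 2, 3, 9, 7]

3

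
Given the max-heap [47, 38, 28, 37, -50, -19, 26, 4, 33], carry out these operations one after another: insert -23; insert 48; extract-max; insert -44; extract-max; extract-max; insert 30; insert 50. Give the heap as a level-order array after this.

[50, 37, 28, 4, 33, -19, 26, -50, -44, -23, 30]

insert -23:
  append -23 at index 9 → [47, 38, 28, 37, -50, -19, 26, 4, 33, -23]
  -23 > parent -50 at index 4, swap → [47, 38, 28, 37, -23, -19, 26, 4, 33, -50]
insert 48:
  append 48 at index 10 → [47, 38, 28, 37, -23, -19, 26, 4, 33, -50, 48]
  48 > parent -23 at index 4, swap → [47, 38, 28, 37, 48, -19, 26, 4, 33, -50, -23]
  48 > parent 38 at index 1, swap → [47, 48, 28, 37, 38, -19, 26, 4, 33, -50, -23]
  48 > parent 47 at index 0, swap → [48, 47, 28, 37, 38, -19, 26, 4, 33, -50, -23]
extract-max → returns 48:
  remove root 48; move last element -23 to root → [-23, 47, 28, 37, 38, -19, 26, 4, 33, -50]
  -23 vs larger child 47 at index 1, swap → [47, -23, 28, 37, 38, -19, 26, 4, 33, -50]
  -23 vs larger child 38 at index 4, swap → [47, 38, 28, 37, -23, -19, 26, 4, 33, -50]
insert -44:
  append -44 at index 10 → [47, 38, 28, 37, -23, -19, 26, 4, 33, -50, -44] (no swap needed)
extract-max → returns 47:
  remove root 47; move last element -44 to root → [-44, 38, 28, 37, -23, -19, 26, 4, 33, -50]
  -44 vs larger child 38 at index 1, swap → [38, -44, 28, 37, -23, -19, 26, 4, 33, -50]
  -44 vs larger child 37 at index 3, swap → [38, 37, 28, -44, -23, -19, 26, 4, 33, -50]
  -44 vs larger child 33 at index 8, swap → [38, 37, 28, 33, -23, -19, 26, 4, -44, -50]
extract-max → returns 38:
  remove root 38; move last element -50 to root → [-50, 37, 28, 33, -23, -19, 26, 4, -44]
  -50 vs larger child 37 at index 1, swap → [37, -50, 28, 33, -23, -19, 26, 4, -44]
  -50 vs larger child 33 at index 3, swap → [37, 33, 28, -50, -23, -19, 26, 4, -44]
  -50 vs larger child 4 at index 7, swap → [37, 33, 28, 4, -23, -19, 26, -50, -44]
insert 30:
  append 30 at index 9 → [37, 33, 28, 4, -23, -19, 26, -50, -44, 30]
  30 > parent -23 at index 4, swap → [37, 33, 28, 4, 30, -19, 26, -50, -44, -23]
insert 50:
  append 50 at index 10 → [37, 33, 28, 4, 30, -19, 26, -50, -44, -23, 50]
  50 > parent 30 at index 4, swap → [37, 33, 28, 4, 50, -19, 26, -50, -44, -23, 30]
  50 > parent 33 at index 1, swap → [37, 50, 28, 4, 33, -19, 26, -50, -44, -23, 30]
  50 > parent 37 at index 0, swap → [50, 37, 28, 4, 33, -19, 26, -50, -44, -23, 30]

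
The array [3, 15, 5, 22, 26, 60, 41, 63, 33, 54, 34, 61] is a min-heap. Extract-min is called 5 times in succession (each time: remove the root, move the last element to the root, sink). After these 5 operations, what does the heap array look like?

[33, 34, 41, 63, 54, 60, 61]

extract-min #1 returns 3:
  remove root 3; move last element 61 to root → [61, 15, 5, 22, 26, 60, 41, 63, 33, 54, 34]
  61 vs smaller child 5 at index 2, swap → [5, 15, 61, 22, 26, 60, 41, 63, 33, 54, 34]
  61 vs smaller child 41 at index 6, swap → [5, 15, 41, 22, 26, 60, 61, 63, 33, 54, 34]
extract-min #2 returns 5:
  remove root 5; move last element 34 to root → [34, 15, 41, 22, 26, 60, 61, 63, 33, 54]
  34 vs smaller child 15 at index 1, swap → [15, 34, 41, 22, 26, 60, 61, 63, 33, 54]
  34 vs smaller child 22 at index 3, swap → [15, 22, 41, 34, 26, 60, 61, 63, 33, 54]
  34 vs smaller child 33 at index 8, swap → [15, 22, 41, 33, 26, 60, 61, 63, 34, 54]
extract-min #3 returns 15:
  remove root 15; move last element 54 to root → [54, 22, 41, 33, 26, 60, 61, 63, 34]
  54 vs smaller child 22 at index 1, swap → [22, 54, 41, 33, 26, 60, 61, 63, 34]
  54 vs smaller child 26 at index 4, swap → [22, 26, 41, 33, 54, 60, 61, 63, 34]
extract-min #4 returns 22:
  remove root 22; move last element 34 to root → [34, 26, 41, 33, 54, 60, 61, 63]
  34 vs smaller child 26 at index 1, swap → [26, 34, 41, 33, 54, 60, 61, 63]
  34 vs smaller child 33 at index 3, swap → [26, 33, 41, 34, 54, 60, 61, 63]
extract-min #5 returns 26:
  remove root 26; move last element 63 to root → [63, 33, 41, 34, 54, 60, 61]
  63 vs smaller child 33 at index 1, swap → [33, 63, 41, 34, 54, 60, 61]
  63 vs smaller child 34 at index 3, swap → [33, 34, 41, 63, 54, 60, 61]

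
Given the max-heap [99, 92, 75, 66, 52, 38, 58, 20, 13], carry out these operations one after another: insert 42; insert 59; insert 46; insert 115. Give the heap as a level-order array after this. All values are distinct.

insert 42:
  append 42 at index 9 → [99, 92, 75, 66, 52, 38, 58, 20, 13, 42] (no swap needed)
insert 59:
  append 59 at index 10 → [99, 92, 75, 66, 52, 38, 58, 20, 13, 42, 59]
  59 > parent 52 at index 4, swap → [99, 92, 75, 66, 59, 38, 58, 20, 13, 42, 52]
insert 46:
  append 46 at index 11 → [99, 92, 75, 66, 59, 38, 58, 20, 13, 42, 52, 46]
  46 > parent 38 at index 5, swap → [99, 92, 75, 66, 59, 46, 58, 20, 13, 42, 52, 38]
insert 115:
  append 115 at index 12 → [99, 92, 75, 66, 59, 46, 58, 20, 13, 42, 52, 38, 115]
  115 > parent 46 at index 5, swap → [99, 92, 75, 66, 59, 115, 58, 20, 13, 42, 52, 38, 46]
  115 > parent 75 at index 2, swap → [99, 92, 115, 66, 59, 75, 58, 20, 13, 42, 52, 38, 46]
  115 > parent 99 at index 0, swap → [115, 92, 99, 66, 59, 75, 58, 20, 13, 42, 52, 38, 46]

[115, 92, 99, 66, 59, 75, 58, 20, 13, 42, 52, 38, 46]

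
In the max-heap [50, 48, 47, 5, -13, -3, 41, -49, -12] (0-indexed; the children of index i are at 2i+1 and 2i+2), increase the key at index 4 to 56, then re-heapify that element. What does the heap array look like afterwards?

[56, 50, 47, 5, 48, -3, 41, -49, -12]

set index 4 from -13 to 56 → [50, 48, 47, 5, 56, -3, 41, -49, -12]
56 > parent 48 at index 1, swap → [50, 56, 47, 5, 48, -3, 41, -49, -12]
56 > parent 50 at index 0, swap → [56, 50, 47, 5, 48, -3, 41, -49, -12]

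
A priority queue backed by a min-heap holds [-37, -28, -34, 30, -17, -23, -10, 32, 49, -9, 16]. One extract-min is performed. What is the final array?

remove root -37; move last element 16 to root → [16, -28, -34, 30, -17, -23, -10, 32, 49, -9]
16 vs smaller child -34 at index 2, swap → [-34, -28, 16, 30, -17, -23, -10, 32, 49, -9]
16 vs smaller child -23 at index 5, swap → [-34, -28, -23, 30, -17, 16, -10, 32, 49, -9]

[-34, -28, -23, 30, -17, 16, -10, 32, 49, -9]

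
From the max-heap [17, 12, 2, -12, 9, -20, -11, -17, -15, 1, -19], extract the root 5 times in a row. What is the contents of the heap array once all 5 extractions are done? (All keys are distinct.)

[-11, -12, -15, -17, -19, -20]

extract-max #1 returns 17:
  remove root 17; move last element -19 to root → [-19, 12, 2, -12, 9, -20, -11, -17, -15, 1]
  -19 vs larger child 12 at index 1, swap → [12, -19, 2, -12, 9, -20, -11, -17, -15, 1]
  -19 vs larger child 9 at index 4, swap → [12, 9, 2, -12, -19, -20, -11, -17, -15, 1]
  -19 vs only child 1 at index 9, swap → [12, 9, 2, -12, 1, -20, -11, -17, -15, -19]
extract-max #2 returns 12:
  remove root 12; move last element -19 to root → [-19, 9, 2, -12, 1, -20, -11, -17, -15]
  -19 vs larger child 9 at index 1, swap → [9, -19, 2, -12, 1, -20, -11, -17, -15]
  -19 vs larger child 1 at index 4, swap → [9, 1, 2, -12, -19, -20, -11, -17, -15]
extract-max #3 returns 9:
  remove root 9; move last element -15 to root → [-15, 1, 2, -12, -19, -20, -11, -17]
  -15 vs larger child 2 at index 2, swap → [2, 1, -15, -12, -19, -20, -11, -17]
  -15 vs larger child -11 at index 6, swap → [2, 1, -11, -12, -19, -20, -15, -17]
extract-max #4 returns 2:
  remove root 2; move last element -17 to root → [-17, 1, -11, -12, -19, -20, -15]
  -17 vs larger child 1 at index 1, swap → [1, -17, -11, -12, -19, -20, -15]
  -17 vs larger child -12 at index 3, swap → [1, -12, -11, -17, -19, -20, -15]
extract-max #5 returns 1:
  remove root 1; move last element -15 to root → [-15, -12, -11, -17, -19, -20]
  -15 vs larger child -11 at index 2, swap → [-11, -12, -15, -17, -19, -20]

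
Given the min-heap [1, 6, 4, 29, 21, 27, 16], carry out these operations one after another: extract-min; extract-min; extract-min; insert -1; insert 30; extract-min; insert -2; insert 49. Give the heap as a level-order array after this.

[-2, 21, 16, 29, 30, 27, 49]

extract-min → returns 1:
  remove root 1; move last element 16 to root → [16, 6, 4, 29, 21, 27]
  16 vs smaller child 4 at index 2, swap → [4, 6, 16, 29, 21, 27]
extract-min → returns 4:
  remove root 4; move last element 27 to root → [27, 6, 16, 29, 21]
  27 vs smaller child 6 at index 1, swap → [6, 27, 16, 29, 21]
  27 vs smaller child 21 at index 4, swap → [6, 21, 16, 29, 27]
extract-min → returns 6:
  remove root 6; move last element 27 to root → [27, 21, 16, 29]
  27 vs smaller child 16 at index 2, swap → [16, 21, 27, 29]
insert -1:
  append -1 at index 4 → [16, 21, 27, 29, -1]
  -1 < parent 21 at index 1, swap → [16, -1, 27, 29, 21]
  -1 < parent 16 at index 0, swap → [-1, 16, 27, 29, 21]
insert 30:
  append 30 at index 5 → [-1, 16, 27, 29, 21, 30] (no swap needed)
extract-min → returns -1:
  remove root -1; move last element 30 to root → [30, 16, 27, 29, 21]
  30 vs smaller child 16 at index 1, swap → [16, 30, 27, 29, 21]
  30 vs smaller child 21 at index 4, swap → [16, 21, 27, 29, 30]
insert -2:
  append -2 at index 5 → [16, 21, 27, 29, 30, -2]
  -2 < parent 27 at index 2, swap → [16, 21, -2, 29, 30, 27]
  -2 < parent 16 at index 0, swap → [-2, 21, 16, 29, 30, 27]
insert 49:
  append 49 at index 6 → [-2, 21, 16, 29, 30, 27, 49] (no swap needed)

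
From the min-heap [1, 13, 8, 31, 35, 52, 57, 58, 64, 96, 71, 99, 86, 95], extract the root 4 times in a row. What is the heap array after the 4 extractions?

[35, 58, 52, 64, 71, 86, 57, 95, 99, 96]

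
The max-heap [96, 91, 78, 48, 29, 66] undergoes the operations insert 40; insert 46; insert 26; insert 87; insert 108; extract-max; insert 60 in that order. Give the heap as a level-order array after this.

[96, 91, 78, 48, 87, 66, 40, 46, 26, 29, 60]

insert 40:
  append 40 at index 6 → [96, 91, 78, 48, 29, 66, 40] (no swap needed)
insert 46:
  append 46 at index 7 → [96, 91, 78, 48, 29, 66, 40, 46] (no swap needed)
insert 26:
  append 26 at index 8 → [96, 91, 78, 48, 29, 66, 40, 46, 26] (no swap needed)
insert 87:
  append 87 at index 9 → [96, 91, 78, 48, 29, 66, 40, 46, 26, 87]
  87 > parent 29 at index 4, swap → [96, 91, 78, 48, 87, 66, 40, 46, 26, 29]
insert 108:
  append 108 at index 10 → [96, 91, 78, 48, 87, 66, 40, 46, 26, 29, 108]
  108 > parent 87 at index 4, swap → [96, 91, 78, 48, 108, 66, 40, 46, 26, 29, 87]
  108 > parent 91 at index 1, swap → [96, 108, 78, 48, 91, 66, 40, 46, 26, 29, 87]
  108 > parent 96 at index 0, swap → [108, 96, 78, 48, 91, 66, 40, 46, 26, 29, 87]
extract-max → returns 108:
  remove root 108; move last element 87 to root → [87, 96, 78, 48, 91, 66, 40, 46, 26, 29]
  87 vs larger child 96 at index 1, swap → [96, 87, 78, 48, 91, 66, 40, 46, 26, 29]
  87 vs larger child 91 at index 4, swap → [96, 91, 78, 48, 87, 66, 40, 46, 26, 29]
insert 60:
  append 60 at index 10 → [96, 91, 78, 48, 87, 66, 40, 46, 26, 29, 60] (no swap needed)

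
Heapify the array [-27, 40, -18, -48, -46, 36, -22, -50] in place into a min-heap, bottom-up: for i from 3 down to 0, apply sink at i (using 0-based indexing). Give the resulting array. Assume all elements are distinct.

[-50, -48, -22, -27, -46, 36, -18, 40]

sift down from index 3:
  -48 vs only child -50 at index 7, swap → [-27, 40, -18, -50, -46, 36, -22, -48]
sift down from index 2:
  -18 vs smaller child -22 at index 6, swap → [-27, 40, -22, -50, -46, 36, -18, -48]
sift down from index 1:
  40 vs smaller child -50 at index 3, swap → [-27, -50, -22, 40, -46, 36, -18, -48]
  40 vs only child -48 at index 7, swap → [-27, -50, -22, -48, -46, 36, -18, 40]
sift down from index 0:
  -27 vs smaller child -50 at index 1, swap → [-50, -27, -22, -48, -46, 36, -18, 40]
  -27 vs smaller child -48 at index 3, swap → [-50, -48, -22, -27, -46, 36, -18, 40]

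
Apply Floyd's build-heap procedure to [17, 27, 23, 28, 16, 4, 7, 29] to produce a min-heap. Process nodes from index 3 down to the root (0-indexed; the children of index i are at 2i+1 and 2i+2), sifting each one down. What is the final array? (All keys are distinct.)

sift down from index 3: already satisfies heap property
sift down from index 2:
  23 vs smaller child 4 at index 5, swap → [17, 27, 4, 28, 16, 23, 7, 29]
sift down from index 1:
  27 vs smaller child 16 at index 4, swap → [17, 16, 4, 28, 27, 23, 7, 29]
sift down from index 0:
  17 vs smaller child 4 at index 2, swap → [4, 16, 17, 28, 27, 23, 7, 29]
  17 vs smaller child 7 at index 6, swap → [4, 16, 7, 28, 27, 23, 17, 29]

[4, 16, 7, 28, 27, 23, 17, 29]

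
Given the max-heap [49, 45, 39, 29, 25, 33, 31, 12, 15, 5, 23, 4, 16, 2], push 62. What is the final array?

[62, 45, 49, 29, 25, 33, 39, 12, 15, 5, 23, 4, 16, 2, 31]

append 62 at index 14 → [49, 45, 39, 29, 25, 33, 31, 12, 15, 5, 23, 4, 16, 2, 62]
62 > parent 31 at index 6, swap → [49, 45, 39, 29, 25, 33, 62, 12, 15, 5, 23, 4, 16, 2, 31]
62 > parent 39 at index 2, swap → [49, 45, 62, 29, 25, 33, 39, 12, 15, 5, 23, 4, 16, 2, 31]
62 > parent 49 at index 0, swap → [62, 45, 49, 29, 25, 33, 39, 12, 15, 5, 23, 4, 16, 2, 31]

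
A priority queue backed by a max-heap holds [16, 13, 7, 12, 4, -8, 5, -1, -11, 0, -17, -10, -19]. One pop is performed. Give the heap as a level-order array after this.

[13, 12, 7, -1, 4, -8, 5, -19, -11, 0, -17, -10]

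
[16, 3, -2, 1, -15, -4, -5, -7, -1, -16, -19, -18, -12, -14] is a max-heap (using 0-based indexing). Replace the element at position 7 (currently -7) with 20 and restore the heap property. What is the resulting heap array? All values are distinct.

set index 7 from -7 to 20 → [16, 3, -2, 1, -15, -4, -5, 20, -1, -16, -19, -18, -12, -14]
20 > parent 1 at index 3, swap → [16, 3, -2, 20, -15, -4, -5, 1, -1, -16, -19, -18, -12, -14]
20 > parent 3 at index 1, swap → [16, 20, -2, 3, -15, -4, -5, 1, -1, -16, -19, -18, -12, -14]
20 > parent 16 at index 0, swap → [20, 16, -2, 3, -15, -4, -5, 1, -1, -16, -19, -18, -12, -14]

[20, 16, -2, 3, -15, -4, -5, 1, -1, -16, -19, -18, -12, -14]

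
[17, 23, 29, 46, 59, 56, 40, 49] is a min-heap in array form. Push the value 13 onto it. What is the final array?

[13, 17, 29, 23, 59, 56, 40, 49, 46]

append 13 at index 8 → [17, 23, 29, 46, 59, 56, 40, 49, 13]
13 < parent 46 at index 3, swap → [17, 23, 29, 13, 59, 56, 40, 49, 46]
13 < parent 23 at index 1, swap → [17, 13, 29, 23, 59, 56, 40, 49, 46]
13 < parent 17 at index 0, swap → [13, 17, 29, 23, 59, 56, 40, 49, 46]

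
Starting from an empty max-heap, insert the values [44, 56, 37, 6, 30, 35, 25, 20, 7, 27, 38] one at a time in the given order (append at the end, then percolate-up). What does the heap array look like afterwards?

[56, 44, 37, 20, 38, 35, 25, 6, 7, 27, 30]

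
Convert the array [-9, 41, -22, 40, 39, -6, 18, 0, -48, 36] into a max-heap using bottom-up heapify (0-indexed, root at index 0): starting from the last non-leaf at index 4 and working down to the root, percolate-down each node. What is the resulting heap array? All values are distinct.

sift down from index 4: already satisfies heap property
sift down from index 3: already satisfies heap property
sift down from index 2:
  -22 vs larger child 18 at index 6, swap → [-9, 41, 18, 40, 39, -6, -22, 0, -48, 36]
sift down from index 1: already satisfies heap property
sift down from index 0:
  -9 vs larger child 41 at index 1, swap → [41, -9, 18, 40, 39, -6, -22, 0, -48, 36]
  -9 vs larger child 40 at index 3, swap → [41, 40, 18, -9, 39, -6, -22, 0, -48, 36]
  -9 vs larger child 0 at index 7, swap → [41, 40, 18, 0, 39, -6, -22, -9, -48, 36]

[41, 40, 18, 0, 39, -6, -22, -9, -48, 36]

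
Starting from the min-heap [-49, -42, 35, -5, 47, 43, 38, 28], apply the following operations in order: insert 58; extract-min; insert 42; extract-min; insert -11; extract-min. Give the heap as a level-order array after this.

insert 58:
  append 58 at index 8 → [-49, -42, 35, -5, 47, 43, 38, 28, 58] (no swap needed)
extract-min → returns -49:
  remove root -49; move last element 58 to root → [58, -42, 35, -5, 47, 43, 38, 28]
  58 vs smaller child -42 at index 1, swap → [-42, 58, 35, -5, 47, 43, 38, 28]
  58 vs smaller child -5 at index 3, swap → [-42, -5, 35, 58, 47, 43, 38, 28]
  58 vs only child 28 at index 7, swap → [-42, -5, 35, 28, 47, 43, 38, 58]
insert 42:
  append 42 at index 8 → [-42, -5, 35, 28, 47, 43, 38, 58, 42] (no swap needed)
extract-min → returns -42:
  remove root -42; move last element 42 to root → [42, -5, 35, 28, 47, 43, 38, 58]
  42 vs smaller child -5 at index 1, swap → [-5, 42, 35, 28, 47, 43, 38, 58]
  42 vs smaller child 28 at index 3, swap → [-5, 28, 35, 42, 47, 43, 38, 58]
insert -11:
  append -11 at index 8 → [-5, 28, 35, 42, 47, 43, 38, 58, -11]
  -11 < parent 42 at index 3, swap → [-5, 28, 35, -11, 47, 43, 38, 58, 42]
  -11 < parent 28 at index 1, swap → [-5, -11, 35, 28, 47, 43, 38, 58, 42]
  -11 < parent -5 at index 0, swap → [-11, -5, 35, 28, 47, 43, 38, 58, 42]
extract-min → returns -11:
  remove root -11; move last element 42 to root → [42, -5, 35, 28, 47, 43, 38, 58]
  42 vs smaller child -5 at index 1, swap → [-5, 42, 35, 28, 47, 43, 38, 58]
  42 vs smaller child 28 at index 3, swap → [-5, 28, 35, 42, 47, 43, 38, 58]

[-5, 28, 35, 42, 47, 43, 38, 58]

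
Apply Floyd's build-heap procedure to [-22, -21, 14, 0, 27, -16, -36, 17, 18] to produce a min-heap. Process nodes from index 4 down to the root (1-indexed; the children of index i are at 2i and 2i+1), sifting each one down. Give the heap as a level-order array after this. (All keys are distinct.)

[-36, -21, -22, 0, 27, -16, 14, 17, 18]

sift down from index 4: already satisfies heap property
sift down from index 3:
  14 vs smaller child -36 at index 7, swap → [-22, -21, -36, 0, 27, -16, 14, 17, 18]
sift down from index 2: already satisfies heap property
sift down from index 1:
  -22 vs smaller child -36 at index 3, swap → [-36, -21, -22, 0, 27, -16, 14, 17, 18]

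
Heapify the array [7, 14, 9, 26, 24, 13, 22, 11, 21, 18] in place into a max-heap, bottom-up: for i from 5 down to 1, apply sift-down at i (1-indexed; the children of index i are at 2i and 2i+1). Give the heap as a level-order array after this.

sift down from index 5: already satisfies heap property
sift down from index 4: already satisfies heap property
sift down from index 3:
  9 vs larger child 22 at index 7, swap → [7, 14, 22, 26, 24, 13, 9, 11, 21, 18]
sift down from index 2:
  14 vs larger child 26 at index 4, swap → [7, 26, 22, 14, 24, 13, 9, 11, 21, 18]
  14 vs larger child 21 at index 9, swap → [7, 26, 22, 21, 24, 13, 9, 11, 14, 18]
sift down from index 1:
  7 vs larger child 26 at index 2, swap → [26, 7, 22, 21, 24, 13, 9, 11, 14, 18]
  7 vs larger child 24 at index 5, swap → [26, 24, 22, 21, 7, 13, 9, 11, 14, 18]
  7 vs only child 18 at index 10, swap → [26, 24, 22, 21, 18, 13, 9, 11, 14, 7]

[26, 24, 22, 21, 18, 13, 9, 11, 14, 7]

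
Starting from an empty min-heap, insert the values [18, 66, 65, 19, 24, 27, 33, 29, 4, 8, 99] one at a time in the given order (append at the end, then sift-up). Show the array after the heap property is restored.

Insert 18:
  append 18 at index 0 → [18] (no swap needed)
Insert 66:
  append 66 at index 1 → [18, 66] (no swap needed)
Insert 65:
  append 65 at index 2 → [18, 66, 65] (no swap needed)
Insert 19:
  append 19 at index 3 → [18, 66, 65, 19]
  19 < parent 66 at index 1, swap → [18, 19, 65, 66]
Insert 24:
  append 24 at index 4 → [18, 19, 65, 66, 24] (no swap needed)
Insert 27:
  append 27 at index 5 → [18, 19, 65, 66, 24, 27]
  27 < parent 65 at index 2, swap → [18, 19, 27, 66, 24, 65]
Insert 33:
  append 33 at index 6 → [18, 19, 27, 66, 24, 65, 33] (no swap needed)
Insert 29:
  append 29 at index 7 → [18, 19, 27, 66, 24, 65, 33, 29]
  29 < parent 66 at index 3, swap → [18, 19, 27, 29, 24, 65, 33, 66]
Insert 4:
  append 4 at index 8 → [18, 19, 27, 29, 24, 65, 33, 66, 4]
  4 < parent 29 at index 3, swap → [18, 19, 27, 4, 24, 65, 33, 66, 29]
  4 < parent 19 at index 1, swap → [18, 4, 27, 19, 24, 65, 33, 66, 29]
  4 < parent 18 at index 0, swap → [4, 18, 27, 19, 24, 65, 33, 66, 29]
Insert 8:
  append 8 at index 9 → [4, 18, 27, 19, 24, 65, 33, 66, 29, 8]
  8 < parent 24 at index 4, swap → [4, 18, 27, 19, 8, 65, 33, 66, 29, 24]
  8 < parent 18 at index 1, swap → [4, 8, 27, 19, 18, 65, 33, 66, 29, 24]
Insert 99:
  append 99 at index 10 → [4, 8, 27, 19, 18, 65, 33, 66, 29, 24, 99] (no swap needed)

[4, 8, 27, 19, 18, 65, 33, 66, 29, 24, 99]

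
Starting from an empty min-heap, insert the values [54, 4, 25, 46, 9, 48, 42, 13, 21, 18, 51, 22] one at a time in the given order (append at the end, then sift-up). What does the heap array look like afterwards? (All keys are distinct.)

[4, 9, 22, 13, 18, 25, 42, 54, 21, 46, 51, 48]

Insert 54:
  append 54 at index 0 → [54] (no swap needed)
Insert 4:
  append 4 at index 1 → [54, 4]
  4 < parent 54 at index 0, swap → [4, 54]
Insert 25:
  append 25 at index 2 → [4, 54, 25] (no swap needed)
Insert 46:
  append 46 at index 3 → [4, 54, 25, 46]
  46 < parent 54 at index 1, swap → [4, 46, 25, 54]
Insert 9:
  append 9 at index 4 → [4, 46, 25, 54, 9]
  9 < parent 46 at index 1, swap → [4, 9, 25, 54, 46]
Insert 48:
  append 48 at index 5 → [4, 9, 25, 54, 46, 48] (no swap needed)
Insert 42:
  append 42 at index 6 → [4, 9, 25, 54, 46, 48, 42] (no swap needed)
Insert 13:
  append 13 at index 7 → [4, 9, 25, 54, 46, 48, 42, 13]
  13 < parent 54 at index 3, swap → [4, 9, 25, 13, 46, 48, 42, 54]
Insert 21:
  append 21 at index 8 → [4, 9, 25, 13, 46, 48, 42, 54, 21] (no swap needed)
Insert 18:
  append 18 at index 9 → [4, 9, 25, 13, 46, 48, 42, 54, 21, 18]
  18 < parent 46 at index 4, swap → [4, 9, 25, 13, 18, 48, 42, 54, 21, 46]
Insert 51:
  append 51 at index 10 → [4, 9, 25, 13, 18, 48, 42, 54, 21, 46, 51] (no swap needed)
Insert 22:
  append 22 at index 11 → [4, 9, 25, 13, 18, 48, 42, 54, 21, 46, 51, 22]
  22 < parent 48 at index 5, swap → [4, 9, 25, 13, 18, 22, 42, 54, 21, 46, 51, 48]
  22 < parent 25 at index 2, swap → [4, 9, 22, 13, 18, 25, 42, 54, 21, 46, 51, 48]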